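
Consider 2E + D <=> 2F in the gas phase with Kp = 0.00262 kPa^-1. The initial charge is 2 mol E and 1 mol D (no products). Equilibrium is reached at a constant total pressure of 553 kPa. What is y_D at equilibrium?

y_D = 0.239

Basis: 2 mol E initially; let X = conversion of E. Extent ξ = X.
Mole table: n_E = 2 − 2X; n_D = 1 − X; n_F = 2X.
n_T = Σnᵢ = 3 − X.
Mole fractions y_i = n_i/n_T; Kp = p_F^2 / (p_E^2 p_D) with p_i = y_i·P.
Substituting and setting equal to 0.00262 kPa^-1 gives a polynomial in X; the root in (0,1) is X = 0.371.
Then n_D = 0.629, n_T = 2.63, so y_D = 0.239.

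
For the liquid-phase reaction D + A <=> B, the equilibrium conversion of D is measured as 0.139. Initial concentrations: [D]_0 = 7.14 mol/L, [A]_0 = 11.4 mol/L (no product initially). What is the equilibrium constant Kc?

Kc = 0.0155 L/mol

Let X = conversion of D.
Concentrations: [D] = 7.14 − 7.14X; [A] = 11.4 − 7.14X; [B] = 7.14X.
At X = 0.139: [D] = 6.15, [A] = 10.4, [B] = 0.992.
Kc = [B] / ([D] [A]) = 0.0155 L/mol.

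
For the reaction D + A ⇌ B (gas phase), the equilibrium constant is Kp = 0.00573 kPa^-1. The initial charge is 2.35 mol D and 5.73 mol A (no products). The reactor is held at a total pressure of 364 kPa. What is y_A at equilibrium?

Take 2.35 mol D as basis and let X be its fractional conversion, so ξ = 2.35X.
At extent ξ: n_D = 2.35 − 2.35X; n_A = 5.73 − 2.35X; n_B = 2.35X.
Total moles n_T = 8.08 − 2.35X.
Mole fractions y_i = n_i/n_T; Kp = p_B / (p_D p_A) with p_i = y_i·P.
Setting this equal to 0.00573 kPa^-1 and taking the physical root (0 < X < 1) gives X = 0.576.
Then n_A = 4.38, n_T = 6.73, so y_A = 0.651.

y_A = 0.651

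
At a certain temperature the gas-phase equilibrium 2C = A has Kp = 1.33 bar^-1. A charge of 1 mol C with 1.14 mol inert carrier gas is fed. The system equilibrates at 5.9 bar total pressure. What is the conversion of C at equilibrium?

X = 0.715

Take 1 mol C as basis and let X be its fractional conversion, so ξ = 0.5X.
Mole table: n_C = 1 − X; n_A = 0.5X; n_I = 1.14 (inert).
Total moles n_T = 2.14 − 0.5X.
y_i = n_i/n_T, p_i = y_i·P. Kp = p_A / (p_C^2).
Setting this equal to 1.33 bar^-1 and taking the physical root (0 < X < 1) gives X = 0.715.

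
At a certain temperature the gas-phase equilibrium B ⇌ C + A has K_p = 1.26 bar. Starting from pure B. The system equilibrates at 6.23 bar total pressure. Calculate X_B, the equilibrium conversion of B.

X = 0.410

Basis: 1 mol B initially; let X = conversion of B. Extent ξ = X.
Mole table: n_B = 1 − X; n_C = X; n_A = X.
Summing: n_T = 1 + X.
Mole fractions y_i = n_i/n_T; K_p = p_C p_A / (p_B) with p_i = y_i·P.
Substituting and setting equal to 1.26 bar gives a polynomial in X; the root in (0,1) is X = 0.410.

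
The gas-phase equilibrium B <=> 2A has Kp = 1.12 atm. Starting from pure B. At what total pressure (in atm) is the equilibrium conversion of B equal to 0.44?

P = 1.17 atm

Take 1 mol B as basis and let X be its fractional conversion, so ξ = X.
Mole table: n_B = 1 − X; n_A = 2X.
Summing: n_T = 1 + X.
Kp = p_A^2 / (p_B) with p_i = (n_i/n_T)·P.
At X = 0.44: the mole-fraction product g(X) = Π y_i^ν_i = 0.9603. Since Kp = g(X)·P^{1}, P = (Kp/g)^(1/1) = (1.12/0.9603)^(1/1) = 1.17 atm.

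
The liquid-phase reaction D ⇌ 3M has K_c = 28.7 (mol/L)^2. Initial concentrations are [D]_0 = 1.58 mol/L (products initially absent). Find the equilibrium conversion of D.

X = 0.568

Let X = conversion of D; extent ξ = 1.58·X mol/L.
Concentrations: [D] = 1.58 − 1.58X; [M] = 4.74X.
K_c = [M]^3 / ([D]).
Setting equal to 28.7 and solving for X on (0,1) gives X = 0.568.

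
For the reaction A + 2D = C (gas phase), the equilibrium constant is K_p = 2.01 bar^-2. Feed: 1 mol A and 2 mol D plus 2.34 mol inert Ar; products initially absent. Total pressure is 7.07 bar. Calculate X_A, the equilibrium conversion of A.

X = 0.700

Take 1 mol A as basis and let X be its fractional conversion, so ξ = X.
Mole table: n_A = 1 − X; n_D = 2 − 2X; n_C = X; n_I = 2.34 (inert).
Total moles n_T = 5.34 − 2X.
With p_i = (n_i/n_T)P, K_p = p_C / (p_A p_D^2).
Substituting and setting equal to 2.01 bar^-2 gives a polynomial in X; the root in (0,1) is X = 0.700.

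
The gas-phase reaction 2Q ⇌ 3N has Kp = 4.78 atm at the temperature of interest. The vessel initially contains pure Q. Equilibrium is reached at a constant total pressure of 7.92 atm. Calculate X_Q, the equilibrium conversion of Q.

X = 0.418

Let X = conversion of Q (basis 1 mol Q); extent of reaction ξ = 0.5X.
At extent ξ: n_Q = 1 − X; n_N = 1.5X.
Summing: n_T = 1 + 0.5X.
Mole fractions y_i = n_i/n_T; Kp = p_N^3 / (p_Q^2) with p_i = y_i·P.
This yields a degree-3 equation in X; solving on (0,1), X = 0.418.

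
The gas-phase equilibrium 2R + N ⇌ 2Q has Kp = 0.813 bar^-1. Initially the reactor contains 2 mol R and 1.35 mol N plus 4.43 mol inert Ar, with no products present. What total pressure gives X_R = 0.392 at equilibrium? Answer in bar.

Take 2 mol R as basis and let X be its fractional conversion, so ξ = X.
Species balance: n_R = 2 − 2X; n_N = 1.35 − X; n_Q = 2X; n_I = 4.43 (inert).
Summing: n_T = 7.78 − X.
Kp = p_Q^2 / (p_R^2 p_N) with p_i = (n_i/n_T)·P.
At X = 0.392: the mole-fraction product g(X) = Π y_i^ν_i = 3.206. Since Kp = g(X)·P^{-1}, P = (g/Kp)^(1/1) = (3.206/0.813)^(1/1) = 3.94 bar.

P = 3.94 bar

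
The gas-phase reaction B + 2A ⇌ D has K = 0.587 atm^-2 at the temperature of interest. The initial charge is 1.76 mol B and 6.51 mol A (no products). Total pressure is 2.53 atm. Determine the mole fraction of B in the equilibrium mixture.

Basis: 1.76 mol B initially; let X = conversion of B. Extent ξ = 1.76X.
Moles: n_B = 1.76 − 1.76X; n_A = 6.51 − 3.52X; n_D = 1.76X.
Summing: n_T = 8.27 − 3.52X.
Mole fractions y_i = n_i/n_T; K = p_D / (p_B p_A^2) with p_i = y_i·P.
This yields a degree-3 equation in X; solving on (0,1), X = 0.652.
Then n_B = 0.613, n_T = 5.98, so y_B = 0.103.

y_B = 0.103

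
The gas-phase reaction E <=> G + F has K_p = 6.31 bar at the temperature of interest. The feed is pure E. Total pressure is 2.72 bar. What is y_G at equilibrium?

y_G = 0.455

Let X = conversion of E (basis 1 mol E); extent of reaction ξ = X.
Mole table: n_E = 1 − X; n_G = X; n_F = X.
Summing: n_T = 1 + X.
With p_i = (n_i/n_T)P, K_p = p_G p_F / (p_E).
Setting this equal to 6.31 bar and taking the physical root (0 < X < 1) gives X = 0.836.
Then n_G = 0.836, n_T = 1.84, so y_G = 0.455.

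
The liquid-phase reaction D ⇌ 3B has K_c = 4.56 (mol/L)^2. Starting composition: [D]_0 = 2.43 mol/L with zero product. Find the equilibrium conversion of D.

Let X = conversion of D; extent ξ = 2.43·X mol/L.
Concentrations: [D] = 2.43 − 2.43X; [B] = 7.29X.
K_c = [B]^3 / ([D]).
Equating to 4.56 (mol/L)^2: the physical root is X = 0.275.

X = 0.275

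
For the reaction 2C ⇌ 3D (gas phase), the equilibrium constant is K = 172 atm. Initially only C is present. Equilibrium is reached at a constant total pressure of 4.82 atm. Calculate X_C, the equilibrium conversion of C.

Basis: 1 mol C initially; let X = conversion of C. Extent ξ = 0.5X.
Species balance: n_C = 1 − X; n_D = 1.5X.
n_T = Σnᵢ = 1 + 0.5X.
With p_i = (n_i/n_T)P, K = p_D^3 / (p_C^2).
Substituting and setting equal to 172 atm gives a polynomial in X; the root in (0,1) is X = 0.811.

X = 0.811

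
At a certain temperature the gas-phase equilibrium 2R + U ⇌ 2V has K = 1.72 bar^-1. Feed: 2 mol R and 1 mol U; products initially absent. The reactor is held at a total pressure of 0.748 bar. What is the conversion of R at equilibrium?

X = 0.359

Take 2 mol R as basis and let X be its fractional conversion, so ξ = X.
At extent ξ: n_R = 2 − 2X; n_U = 1 − X; n_V = 2X.
Total moles n_T = 3 − X.
Mole fractions y_i = n_i/n_T; K = p_V^2 / (p_R^2 p_U) with p_i = y_i·P.
Setting this equal to 1.72 bar^-1 and taking the physical root (0 < X < 1) gives X = 0.359.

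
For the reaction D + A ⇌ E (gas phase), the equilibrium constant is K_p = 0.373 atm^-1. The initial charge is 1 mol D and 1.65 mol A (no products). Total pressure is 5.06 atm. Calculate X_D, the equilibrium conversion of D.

Take 1 mol D as basis and let X be its fractional conversion, so ξ = X.
Moles: n_D = 1 − X; n_A = 1.65 − X; n_E = X.
Total moles n_T = 2.65 − X.
Mole fractions y_i = n_i/n_T; K_p = p_E / (p_D p_A) with p_i = y_i·P.
Setting this equal to 0.373 atm^-1 and taking the physical root (0 < X < 1) gives X = 0.502.

X = 0.502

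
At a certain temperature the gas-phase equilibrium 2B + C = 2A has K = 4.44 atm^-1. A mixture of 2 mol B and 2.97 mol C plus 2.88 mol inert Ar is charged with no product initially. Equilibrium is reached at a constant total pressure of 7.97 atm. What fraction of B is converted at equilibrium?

Take 2 mol B as basis and let X be its fractional conversion, so ξ = X.
At extent ξ: n_B = 2 − 2X; n_C = 2.97 − X; n_A = 2X; n_I = 2.88 (inert).
Summing: n_T = 7.85 − X.
Mole fractions y_i = n_i/n_T; K = p_A^2 / (p_B^2 p_C) with p_i = y_i·P.
Setting this equal to 4.44 atm^-1 and taking the physical root (0 < X < 1) gives X = 0.768.

X = 0.768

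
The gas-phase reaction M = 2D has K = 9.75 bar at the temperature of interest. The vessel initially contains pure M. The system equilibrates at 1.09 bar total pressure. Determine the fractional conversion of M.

X = 0.831

Basis: 1 mol M initially; let X = conversion of M. Extent ξ = X.
Mole table: n_M = 1 − X; n_D = 2X.
Total moles n_T = 1 + X.
y_i = n_i/n_T, p_i = y_i·P. K = p_D^2 / (p_M).
This yields a degree-2 equation in X; solving on (0,1), X = 0.831.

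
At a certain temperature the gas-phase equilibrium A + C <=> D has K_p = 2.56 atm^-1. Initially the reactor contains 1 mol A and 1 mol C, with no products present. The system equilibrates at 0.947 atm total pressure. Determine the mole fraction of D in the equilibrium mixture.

Basis: 1 mol A initially; let X = conversion of A. Extent ξ = X.
Mole table: n_A = 1 − X; n_C = 1 − X; n_D = X.
Total moles n_T = 2 − X.
y_i = n_i/n_T, p_i = y_i·P. K_p = p_D / (p_A p_C).
Setting this equal to 2.56 atm^-1 and taking the physical root (0 < X < 1) gives X = 0.460.
Then n_D = 0.46, n_T = 1.54, so y_D = 0.298.

y_D = 0.298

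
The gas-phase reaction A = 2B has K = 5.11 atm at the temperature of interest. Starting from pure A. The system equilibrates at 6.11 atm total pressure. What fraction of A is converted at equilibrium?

Let X = conversion of A (basis 1 mol A); extent of reaction ξ = X.
Species balance: n_A = 1 − X; n_B = 2X.
Total moles n_T = 1 + X.
y_i = n_i/n_T, p_i = y_i·P. K = p_B^2 / (p_A).
Substituting and setting equal to 5.11 atm gives a polynomial in X; the root in (0,1) is X = 0.416.

X = 0.416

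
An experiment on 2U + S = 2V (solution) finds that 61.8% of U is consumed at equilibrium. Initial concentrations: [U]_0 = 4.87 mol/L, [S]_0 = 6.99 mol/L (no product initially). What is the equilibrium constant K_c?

Let X = conversion of U.
Concentrations: [U] = 4.87 − 4.87X; [S] = 6.99 − 2.44X; [V] = 4.87X.
At X = 0.618: [U] = 1.86, [S] = 5.49, [V] = 3.01.
K_c = [V]^2 / ([U]^2 [S]) = 0.477 L/mol.

K_c = 0.477 L/mol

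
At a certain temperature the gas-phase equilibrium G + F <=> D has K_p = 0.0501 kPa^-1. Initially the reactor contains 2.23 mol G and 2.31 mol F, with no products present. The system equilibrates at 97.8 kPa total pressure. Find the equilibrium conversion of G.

Take 2.23 mol G as basis and let X be its fractional conversion, so ξ = 2.23X.
Moles: n_G = 2.23 − 2.23X; n_F = 2.31 − 2.23X; n_D = 2.23X.
Summing: n_T = 4.54 − 2.23X.
y_i = n_i/n_T, p_i = y_i·P. K_p = p_D / (p_G p_F).
Substituting and setting equal to 0.0501 kPa^-1 gives a polynomial in X; the root in (0,1) is X = 0.599.

X = 0.599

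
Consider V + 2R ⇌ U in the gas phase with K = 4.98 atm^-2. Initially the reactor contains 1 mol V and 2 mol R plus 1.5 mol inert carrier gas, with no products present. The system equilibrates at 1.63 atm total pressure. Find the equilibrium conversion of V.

X = 0.511

Take 1 mol V as basis and let X be its fractional conversion, so ξ = X.
Mole table: n_V = 1 − X; n_R = 2 − 2X; n_U = X; n_I = 1.5 (inert).
n_T = Σnᵢ = 4.5 − 2X.
y_i = n_i/n_T, p_i = y_i·P. K = p_U / (p_V p_R^2).
Setting this equal to 4.98 atm^-2 and taking the physical root (0 < X < 1) gives X = 0.511.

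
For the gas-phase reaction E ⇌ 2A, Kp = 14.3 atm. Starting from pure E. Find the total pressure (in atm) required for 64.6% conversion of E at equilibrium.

Take 1 mol E as basis and let X be its fractional conversion, so ξ = X.
Mole table: n_E = 1 − X; n_A = 2X.
Summing: n_T = 1 + X.
Kp = p_A^2 / (p_E) with p_i = (n_i/n_T)·P.
At X = 0.646: the mole-fraction product g(X) = Π y_i^ν_i = 2.865. Since Kp = g(X)·P^{1}, P = (Kp/g)^(1/1) = (14.3/2.865)^(1/1) = 4.99 atm.

P = 4.99 atm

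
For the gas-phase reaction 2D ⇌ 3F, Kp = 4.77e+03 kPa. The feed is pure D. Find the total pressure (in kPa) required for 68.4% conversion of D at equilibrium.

Basis: 1 mol D initially; let X = conversion of D. Extent ξ = 0.5X.
Moles: n_D = 1 − X; n_F = 1.5X.
Total moles n_T = 1 + 0.5X.
Kp = p_F^3 / (p_D^2) with p_i = (n_i/n_T)·P.
At X = 0.684: the mole-fraction product g(X) = Π y_i^ν_i = 8.06. Since Kp = g(X)·P^{1}, P = (Kp/g)^(1/1) = (4.77e+03/8.06)^(1/1) = 592 kPa.

P = 592 kPa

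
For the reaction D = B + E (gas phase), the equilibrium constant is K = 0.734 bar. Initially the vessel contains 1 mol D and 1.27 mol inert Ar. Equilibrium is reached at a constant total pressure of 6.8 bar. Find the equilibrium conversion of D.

X = 0.412

Take 1 mol D as basis and let X be its fractional conversion, so ξ = X.
Mole table: n_D = 1 − X; n_B = X; n_E = X; n_I = 1.27 (inert).
Summing: n_T = 2.27 + X.
y_i = n_i/n_T, p_i = y_i·P. K = p_B p_E / (p_D).
Setting this equal to 0.734 bar and taking the physical root (0 < X < 1) gives X = 0.412.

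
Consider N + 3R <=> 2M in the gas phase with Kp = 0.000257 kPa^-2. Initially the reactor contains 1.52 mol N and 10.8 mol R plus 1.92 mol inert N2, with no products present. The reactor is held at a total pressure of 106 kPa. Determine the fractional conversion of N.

Basis: 1.52 mol N initially; let X = conversion of N. Extent ξ = 1.52X.
At extent ξ: n_N = 1.52 − 1.52X; n_R = 10.8 − 4.56X; n_M = 3.04X; n_I = 1.92 (inert).
Summing: n_T = 14.2 − 3.04X.
y_i = n_i/n_T, p_i = y_i·P. Kp = p_M^2 / (p_N p_R^3).
Setting this equal to 0.000257 kPa^-2 and taking the physical root (0 < X < 1) gives X = 0.682.

X = 0.682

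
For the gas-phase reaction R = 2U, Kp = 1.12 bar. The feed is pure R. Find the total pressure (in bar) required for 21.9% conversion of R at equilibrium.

Let X = conversion of R (basis 1 mol R); extent of reaction ξ = X.
Moles: n_R = 1 − X; n_U = 2X.
Total moles n_T = 1 + X.
Kp = p_U^2 / (p_R) with p_i = (n_i/n_T)·P.
At X = 0.219: the mole-fraction product g(X) = Π y_i^ν_i = 0.2015. Since Kp = g(X)·P^{1}, P = (Kp/g)^(1/1) = (1.12/0.2015)^(1/1) = 5.56 bar.

P = 5.56 bar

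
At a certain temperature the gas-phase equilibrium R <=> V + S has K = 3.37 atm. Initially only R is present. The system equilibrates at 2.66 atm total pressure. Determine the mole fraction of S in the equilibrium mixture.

y_S = 0.428

Basis: 1 mol R initially; let X = conversion of R. Extent ξ = X.
Moles: n_R = 1 − X; n_V = X; n_S = X.
n_T = Σnᵢ = 1 + X.
Mole fractions y_i = n_i/n_T; K = p_V p_S / (p_R) with p_i = y_i·P.
Equating to 3.37 atm and solving on 0 < X < 1: X = 0.748.
Then n_S = 0.748, n_T = 1.75, so y_S = 0.428.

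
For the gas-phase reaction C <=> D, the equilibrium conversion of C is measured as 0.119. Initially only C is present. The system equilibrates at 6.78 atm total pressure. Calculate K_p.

K_p = 0.135

Take 1 mol C as basis and let X be its fractional conversion, so ξ = X.
Mole table: n_C = 1 − X; n_D = X.
Since Δν = 0, n_T = 1 throughout.
At X = 0.119: n_C = 0.881, n_D = 0.119, n_T = 1.
p_i = (n_i/n_T)·P. K_p = p_D / (p_C) = 0.135.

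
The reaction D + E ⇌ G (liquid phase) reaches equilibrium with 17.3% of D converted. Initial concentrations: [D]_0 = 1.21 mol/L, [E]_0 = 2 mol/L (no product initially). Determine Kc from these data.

Let X = conversion of D.
Concentrations: [D] = 1.21 − 1.21X; [E] = 2 − 1.21X; [G] = 1.21X.
At X = 0.173: [D] = 1, [E] = 1.79, [G] = 0.209.
Kc = [G] / ([D] [E]) = 0.117 L/mol.

Kc = 0.117 L/mol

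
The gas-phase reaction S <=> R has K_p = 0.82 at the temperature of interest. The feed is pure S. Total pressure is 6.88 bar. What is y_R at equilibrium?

y_R = 0.451

Take 1 mol S as basis and let X be its fractional conversion, so ξ = X.
Species balance: n_S = 1 − X; n_R = X.
Total moles n_T = 1 (Δν = 0, constant).
With p_i = (n_i/n_T)P, K_p = p_R / (p_S).
Setting this equal to 0.82 and taking the physical root (0 < X < 1) gives X = 0.451.
Then n_R = 0.451, n_T = 1, so y_R = 0.451.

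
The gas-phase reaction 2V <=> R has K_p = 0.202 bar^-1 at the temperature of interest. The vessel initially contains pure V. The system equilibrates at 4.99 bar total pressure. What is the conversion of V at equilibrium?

Basis: 1 mol V initially; let X = conversion of V. Extent ξ = 0.5X.
At extent ξ: n_V = 1 − X; n_R = 0.5X.
Summing: n_T = 1 − 0.5X.
Mole fractions y_i = n_i/n_T; K_p = p_R / (p_V^2) with p_i = y_i·P.
This yields a degree-2 equation in X; solving on (0,1), X = 0.554.

X = 0.554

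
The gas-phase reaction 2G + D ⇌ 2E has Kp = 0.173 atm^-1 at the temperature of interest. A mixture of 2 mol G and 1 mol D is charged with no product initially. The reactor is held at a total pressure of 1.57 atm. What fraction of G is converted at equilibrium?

Let X = conversion of G (basis 2 mol G); extent of reaction ξ = X.
Mole table: n_G = 2 − 2X; n_D = 1 − X; n_E = 2X.
Total moles n_T = 3 − X.
With p_i = (n_i/n_T)P, Kp = p_E^2 / (p_G^2 p_D).
Setting this equal to 0.173 atm^-1 and taking the physical root (0 < X < 1) gives X = 0.217.

X = 0.217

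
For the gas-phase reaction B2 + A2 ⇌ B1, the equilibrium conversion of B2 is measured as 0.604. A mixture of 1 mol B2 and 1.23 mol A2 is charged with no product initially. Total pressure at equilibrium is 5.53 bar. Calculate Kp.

Kp = 0.716 bar^-1

Basis: 1 mol B2 initially; let X = conversion of B2. Extent ξ = X.
Species balance: n_B2 = 1 − X; n_A2 = 1.23 − X; n_B1 = X.
Total moles n_T = 2.23 − X.
At X = 0.604: n_B2 = 0.396, n_A2 = 0.626, n_B1 = 0.604, n_T = 1.63.
p_i = (n_i/n_T)·P. Kp = p_B1 / (p_B2 p_A2) = 0.716 bar^-1.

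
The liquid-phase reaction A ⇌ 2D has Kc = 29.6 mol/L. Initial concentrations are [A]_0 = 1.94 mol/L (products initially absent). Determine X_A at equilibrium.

Let X = conversion of A; extent ξ = 1.94·X mol/L.
Concentrations: [A] = 1.94 − 1.94X; [D] = 3.88X.
Kc = [D]^2 / ([A]).
Equating to 29.6 mol/L: the physical root is X = 0.823.

X = 0.823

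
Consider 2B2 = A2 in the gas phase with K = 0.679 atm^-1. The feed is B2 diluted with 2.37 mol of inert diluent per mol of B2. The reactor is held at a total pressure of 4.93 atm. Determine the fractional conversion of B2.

Take 1 mol B2 as basis and let X be its fractional conversion, so ξ = 0.5X.
Species balance: n_B2 = 1 − X; n_A2 = 0.5X; n_I = 2.37 (inert).
Total moles n_T = 3.37 − 0.5X.
y_i = n_i/n_T, p_i = y_i·P. K = p_A2 / (p_B2^2).
Equating to 0.679 atm^-1 and solving on 0 < X < 1: X = 0.512.

X = 0.512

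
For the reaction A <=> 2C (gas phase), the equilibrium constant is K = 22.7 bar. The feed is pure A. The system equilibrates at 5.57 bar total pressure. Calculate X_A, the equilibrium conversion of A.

Take 1 mol A as basis and let X be its fractional conversion, so ξ = X.
Mole table: n_A = 1 − X; n_C = 2X.
Summing: n_T = 1 + X.
With p_i = (n_i/n_T)P, K = p_C^2 / (p_A).
Setting this equal to 22.7 bar and taking the physical root (0 < X < 1) gives X = 0.710.

X = 0.710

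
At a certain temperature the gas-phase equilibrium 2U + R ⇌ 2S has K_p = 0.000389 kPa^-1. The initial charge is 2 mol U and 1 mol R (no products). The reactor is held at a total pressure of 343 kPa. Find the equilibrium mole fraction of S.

y_S = 0.117

Basis: 2 mol U initially; let X = conversion of U. Extent ξ = X.
Mole table: n_U = 2 − 2X; n_R = 1 − X; n_S = 2X.
n_T = Σnᵢ = 3 − X.
y_i = n_i/n_T, p_i = y_i·P. K_p = p_S^2 / (p_U^2 p_R).
Setting this equal to 0.000389 kPa^-1 and taking the physical root (0 < X < 1) gives X = 0.165.
Then n_S = 0.331, n_T = 2.83, so y_S = 0.117.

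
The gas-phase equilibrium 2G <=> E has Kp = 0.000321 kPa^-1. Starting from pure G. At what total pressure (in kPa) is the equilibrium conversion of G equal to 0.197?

Take 1 mol G as basis and let X be its fractional conversion, so ξ = 0.5X.
At extent ξ: n_G = 1 − X; n_E = 0.5X.
n_T = Σnᵢ = 1 − 0.5X.
Kp = p_E / (p_G^2) with p_i = (n_i/n_T)·P.
At X = 0.197: the mole-fraction product g(X) = Π y_i^ν_i = 0.1377. Since Kp = g(X)·P^{-1}, P = (g/Kp)^(1/1) = (0.1377/0.000321)^(1/1) = 429 kPa.

P = 429 kPa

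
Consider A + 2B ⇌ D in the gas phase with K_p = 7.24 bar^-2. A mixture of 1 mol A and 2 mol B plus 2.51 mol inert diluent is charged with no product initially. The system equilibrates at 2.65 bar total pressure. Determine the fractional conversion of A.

Let X = conversion of A (basis 1 mol A); extent of reaction ξ = X.
Moles: n_A = 1 − X; n_B = 2 − 2X; n_D = X; n_I = 2.51 (inert).
n_T = Σnᵢ = 5.51 − 2X.
y_i = n_i/n_T, p_i = y_i·P. K_p = p_D / (p_A p_B^2).
Equating to 7.24 bar^-2 and solving on 0 < X < 1: X = 0.618.

X = 0.618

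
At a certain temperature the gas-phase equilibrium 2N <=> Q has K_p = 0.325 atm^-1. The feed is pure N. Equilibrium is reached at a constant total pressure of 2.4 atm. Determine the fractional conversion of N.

X = 0.507

Basis: 1 mol N initially; let X = conversion of N. Extent ξ = 0.5X.
Species balance: n_N = 1 − X; n_Q = 0.5X.
n_T = Σnᵢ = 1 − 0.5X.
y_i = n_i/n_T, p_i = y_i·P. K_p = p_Q / (p_N^2).
Substituting and setting equal to 0.325 atm^-1 gives a polynomial in X; the root in (0,1) is X = 0.507.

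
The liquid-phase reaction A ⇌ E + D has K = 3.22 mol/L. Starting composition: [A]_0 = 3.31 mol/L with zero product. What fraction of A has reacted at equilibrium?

X = 0.613

Let X = conversion of A; extent ξ = 3.31·X mol/L.
Concentrations: [A] = 3.31 − 3.31X; [E] = 3.31X; [D] = 3.31X.
K = [E] [D] / ([A]).
Setting equal to 3.22 and solving for X on (0,1) gives X = 0.613.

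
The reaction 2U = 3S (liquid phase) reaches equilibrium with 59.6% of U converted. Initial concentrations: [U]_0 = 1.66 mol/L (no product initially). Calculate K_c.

Let X = conversion of U.
Concentrations: [U] = 1.66 − 1.66X; [S] = 2.49X.
At X = 0.596: [U] = 0.671, [S] = 1.48.
K_c = [S]^3 / ([U]^2) = 7.27 mol/L.

K_c = 7.27 mol/L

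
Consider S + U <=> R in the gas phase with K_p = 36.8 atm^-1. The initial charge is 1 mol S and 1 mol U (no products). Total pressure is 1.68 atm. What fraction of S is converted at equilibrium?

X = 0.874

Basis: 1 mol S initially; let X = conversion of S. Extent ξ = X.
Mole table: n_S = 1 − X; n_U = 1 − X; n_R = X.
n_T = Σnᵢ = 2 − X.
With p_i = (n_i/n_T)P, K_p = p_R / (p_S p_U).
Setting this equal to 36.8 atm^-1 and taking the physical root (0 < X < 1) gives X = 0.874.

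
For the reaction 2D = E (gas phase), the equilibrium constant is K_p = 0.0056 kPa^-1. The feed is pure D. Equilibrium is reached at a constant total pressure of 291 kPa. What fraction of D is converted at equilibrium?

X = 0.635

Basis: 1 mol D initially; let X = conversion of D. Extent ξ = 0.5X.
Mole table: n_D = 1 − X; n_E = 0.5X.
Summing: n_T = 1 − 0.5X.
Mole fractions y_i = n_i/n_T; K_p = p_E / (p_D^2) with p_i = y_i·P.
This yields a degree-2 equation in X; solving on (0,1), X = 0.635.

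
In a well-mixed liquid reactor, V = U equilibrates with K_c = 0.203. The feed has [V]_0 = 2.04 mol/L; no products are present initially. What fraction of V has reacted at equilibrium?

X = 0.169

Let X = conversion of V; extent ξ = 2.04·X mol/L.
Concentrations: [V] = 2.04 − 2.04X; [U] = 2.04X.
K_c = [U] / ([V]).
This equals 0.203 at X = 0.169 (the root in 0 < X < 1).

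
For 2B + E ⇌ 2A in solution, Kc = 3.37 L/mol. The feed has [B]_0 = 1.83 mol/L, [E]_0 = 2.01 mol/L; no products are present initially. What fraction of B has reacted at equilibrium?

X = 0.684

Let X = conversion of B; extent ξ = 1.83X/2 mol/L.
Concentrations: [B] = 1.83 − 1.83X; [E] = 2.01 − 0.915X; [A] = 1.83X.
Kc = [A]^2 / ([B]^2 [E]).
Equating to 3.37 L/mol: the physical root is X = 0.684.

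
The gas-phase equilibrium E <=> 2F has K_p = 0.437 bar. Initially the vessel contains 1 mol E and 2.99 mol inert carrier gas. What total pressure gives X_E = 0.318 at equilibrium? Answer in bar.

Basis: 1 mol E initially; let X = conversion of E. Extent ξ = X.
Mole table: n_E = 1 − X; n_F = 2X; n_I = 2.99 (inert).
Summing: n_T = 3.99 + X.
K_p = p_F^2 / (p_E) with p_i = (n_i/n_T)·P.
At X = 0.318: the mole-fraction product g(X) = Π y_i^ν_i = 0.1377. Since K_p = g(X)·P^{1}, P = (K_p/g)^(1/1) = (0.437/0.1377)^(1/1) = 3.17 bar.

P = 3.17 bar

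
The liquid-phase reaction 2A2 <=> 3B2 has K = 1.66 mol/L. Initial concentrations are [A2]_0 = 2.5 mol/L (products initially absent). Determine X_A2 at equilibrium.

X = 0.409

Let X = conversion of A2; extent ξ = 2.5X/2 mol/L.
Concentrations: [A2] = 2.5 − 2.5X; [B2] = 3.75X.
K = [B2]^3 / ([A2]^2).
Equating to 1.66 mol/L: the physical root is X = 0.409.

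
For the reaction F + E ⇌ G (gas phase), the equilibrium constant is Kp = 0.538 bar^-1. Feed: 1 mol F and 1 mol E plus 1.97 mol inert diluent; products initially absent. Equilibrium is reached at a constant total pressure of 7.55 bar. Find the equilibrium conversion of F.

X = 0.404

Take 1 mol F as basis and let X be its fractional conversion, so ξ = X.
At extent ξ: n_F = 1 − X; n_E = 1 − X; n_G = X; n_I = 1.97 (inert).
n_T = Σnᵢ = 3.97 − X.
Mole fractions y_i = n_i/n_T; Kp = p_G / (p_F p_E) with p_i = y_i·P.
Equating to 0.538 bar^-1 and solving on 0 < X < 1: X = 0.404.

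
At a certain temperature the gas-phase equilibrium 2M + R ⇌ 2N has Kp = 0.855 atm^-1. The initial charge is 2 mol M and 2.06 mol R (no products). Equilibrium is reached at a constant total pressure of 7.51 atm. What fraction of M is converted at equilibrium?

Take 2 mol M as basis and let X be its fractional conversion, so ξ = X.
Moles: n_M = 2 − 2X; n_R = 2.06 − X; n_N = 2X.
Total moles n_T = 4.06 − X.
With p_i = (n_i/n_T)P, Kp = p_N^2 / (p_M^2 p_R).
Substituting and setting equal to 0.855 atm^-1 gives a polynomial in X; the root in (0,1) is X = 0.621.

X = 0.621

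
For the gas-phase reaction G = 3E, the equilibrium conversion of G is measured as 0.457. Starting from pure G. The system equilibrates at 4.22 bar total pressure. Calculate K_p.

K_p = 23.1 bar^2

Basis: 1 mol G initially; let X = conversion of G. Extent ξ = X.
Mole table: n_G = 1 − X; n_E = 3X.
Total moles n_T = 1 + 2X.
At X = 0.457: n_G = 0.543, n_E = 1.37, n_T = 1.91.
p_i = (n_i/n_T)·P. K_p = p_E^3 / (p_G) = 23.1 bar^2.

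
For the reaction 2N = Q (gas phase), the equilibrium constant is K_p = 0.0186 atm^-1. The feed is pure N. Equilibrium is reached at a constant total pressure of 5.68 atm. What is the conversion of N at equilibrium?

X = 0.162

Let X = conversion of N (basis 1 mol N); extent of reaction ξ = 0.5X.
Moles: n_N = 1 − X; n_Q = 0.5X.
n_T = Σnᵢ = 1 − 0.5X.
With p_i = (n_i/n_T)P, K_p = p_Q / (p_N^2).
Setting this equal to 0.0186 atm^-1 and taking the physical root (0 < X < 1) gives X = 0.162.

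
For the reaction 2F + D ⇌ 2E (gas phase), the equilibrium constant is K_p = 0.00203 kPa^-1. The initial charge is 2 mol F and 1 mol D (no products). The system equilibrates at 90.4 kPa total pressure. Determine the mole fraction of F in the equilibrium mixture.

y_F = 0.578

Take 2 mol F as basis and let X be its fractional conversion, so ξ = X.
Species balance: n_F = 2 − 2X; n_D = 1 − X; n_E = 2X.
Summing: n_T = 3 − X.
Mole fractions y_i = n_i/n_T; K_p = p_E^2 / (p_F^2 p_D) with p_i = y_i·P.
Substituting and setting equal to 0.00203 kPa^-1 gives a polynomial in X; the root in (0,1) is X = 0.187.
Then n_F = 1.63, n_T = 2.81, so y_F = 0.578.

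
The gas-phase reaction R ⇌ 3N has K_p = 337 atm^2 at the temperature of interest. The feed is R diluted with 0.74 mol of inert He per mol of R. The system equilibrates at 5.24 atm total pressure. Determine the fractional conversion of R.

X = 0.878

Take 1 mol R as basis and let X be its fractional conversion, so ξ = X.
Species balance: n_R = 1 − X; n_N = 3X; n_I = 0.74 (inert).
n_T = Σnᵢ = 1.74 + 2X.
With p_i = (n_i/n_T)P, K_p = p_N^3 / (p_R).
Setting this equal to 337 atm^2 and taking the physical root (0 < X < 1) gives X = 0.878.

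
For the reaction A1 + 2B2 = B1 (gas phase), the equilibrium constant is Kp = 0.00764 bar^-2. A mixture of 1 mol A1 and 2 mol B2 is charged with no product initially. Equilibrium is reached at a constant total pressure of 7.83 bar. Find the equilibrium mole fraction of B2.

Take 1 mol A1 as basis and let X be its fractional conversion, so ξ = X.
Species balance: n_A1 = 1 − X; n_B2 = 2 − 2X; n_B1 = X.
Summing: n_T = 3 − 2X.
With p_i = (n_i/n_T)P, Kp = p_B1 / (p_A1 p_B2^2).
This yields a degree-3 equation in X; solving on (0,1), X = 0.156.
Then n_B2 = 1.69, n_T = 2.69, so y_B2 = 0.628.

y_B2 = 0.628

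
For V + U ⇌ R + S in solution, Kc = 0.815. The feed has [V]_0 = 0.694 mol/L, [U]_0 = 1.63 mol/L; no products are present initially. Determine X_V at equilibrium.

Let X = conversion of V; extent ξ = 0.694·X mol/L.
Concentrations: [V] = 0.694 − 0.694X; [U] = 1.63 − 0.694X; [R] = 0.694X; [S] = 0.694X.
Kc = [R] [S] / ([V] [U]).
Equating to 0.815: the physical root is X = 0.671.

X = 0.671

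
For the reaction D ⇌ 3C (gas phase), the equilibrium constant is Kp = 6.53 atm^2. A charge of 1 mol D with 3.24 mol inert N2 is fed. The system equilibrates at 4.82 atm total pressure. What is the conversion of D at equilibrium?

X = 0.519

Basis: 1 mol D initially; let X = conversion of D. Extent ξ = X.
At extent ξ: n_D = 1 − X; n_C = 3X; n_I = 3.24 (inert).
n_T = Σnᵢ = 4.24 + 2X.
Mole fractions y_i = n_i/n_T; Kp = p_C^3 / (p_D) with p_i = y_i·P.
Setting this equal to 6.53 atm^2 and taking the physical root (0 < X < 1) gives X = 0.519.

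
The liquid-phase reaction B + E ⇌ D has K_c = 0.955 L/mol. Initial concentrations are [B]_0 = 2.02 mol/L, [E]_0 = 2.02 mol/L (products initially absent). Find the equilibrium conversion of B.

Let X = conversion of B; extent ξ = 2.02·X mol/L.
Concentrations: [B] = 2.02 − 2.02X; [E] = 2.02 − 2.02X; [D] = 2.02X.
K_c = [D] / ([B] [E]).
This equals 0.955 at X = 0.494 (the root in 0 < X < 1).

X = 0.494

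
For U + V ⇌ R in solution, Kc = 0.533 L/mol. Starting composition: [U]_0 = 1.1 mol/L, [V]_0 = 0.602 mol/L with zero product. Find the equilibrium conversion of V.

Let X = conversion of V; extent ξ = 0.602·X mol/L.
Concentrations: [U] = 1.1 − 0.602X; [V] = 0.602 − 0.602X; [R] = 0.602X.
Kc = [R] / ([U] [V]).
Setting equal to 0.533 and solving for X on (0,1) gives X = 0.325.

X = 0.325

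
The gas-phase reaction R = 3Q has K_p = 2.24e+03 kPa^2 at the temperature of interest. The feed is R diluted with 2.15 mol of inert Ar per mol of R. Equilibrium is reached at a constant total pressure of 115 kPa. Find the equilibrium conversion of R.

X = 0.390

Let X = conversion of R (basis 1 mol R); extent of reaction ξ = X.
Mole table: n_R = 1 − X; n_Q = 3X; n_I = 2.15 (inert).
Total moles n_T = 3.15 + 2X.
With p_i = (n_i/n_T)P, K_p = p_Q^3 / (p_R).
Equating to 2.24e+03 kPa^2 and solving on 0 < X < 1: X = 0.390.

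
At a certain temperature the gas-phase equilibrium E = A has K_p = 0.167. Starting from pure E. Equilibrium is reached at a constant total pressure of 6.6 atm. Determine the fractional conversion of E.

X = 0.143

Basis: 1 mol E initially; let X = conversion of E. Extent ξ = X.
Species balance: n_E = 1 − X; n_A = X.
Since Δν = 0, n_T = 1 throughout.
Mole fractions y_i = n_i/n_T; K_p = p_A / (p_E) with p_i = y_i·P.
Setting this equal to 0.167 and taking the physical root (0 < X < 1) gives X = 0.143.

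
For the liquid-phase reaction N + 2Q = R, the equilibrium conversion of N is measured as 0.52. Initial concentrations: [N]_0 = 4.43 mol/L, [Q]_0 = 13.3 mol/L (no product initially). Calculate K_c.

K_c = 0.0143 (mol/L)^-2

Let X = conversion of N.
Concentrations: [N] = 4.43 − 4.43X; [Q] = 13.3 − 8.86X; [R] = 4.43X.
At X = 0.52: [N] = 2.13, [Q] = 8.69, [R] = 2.3.
K_c = [R] / ([N] [Q]^2) = 0.0143 (mol/L)^-2.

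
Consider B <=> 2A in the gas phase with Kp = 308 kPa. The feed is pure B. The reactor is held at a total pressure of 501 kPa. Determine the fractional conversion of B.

X = 0.365

Let X = conversion of B (basis 1 mol B); extent of reaction ξ = X.
Mole table: n_B = 1 − X; n_A = 2X.
Total moles n_T = 1 + X.
y_i = n_i/n_T, p_i = y_i·P. Kp = p_A^2 / (p_B).
This yields a degree-2 equation in X; solving on (0,1), X = 0.365.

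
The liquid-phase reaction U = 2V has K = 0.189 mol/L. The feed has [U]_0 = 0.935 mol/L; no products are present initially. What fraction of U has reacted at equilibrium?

X = 0.201

Let X = conversion of U; extent ξ = 0.935·X mol/L.
Concentrations: [U] = 0.935 − 0.935X; [V] = 1.87X.
K = [V]^2 / ([U]).
Equating to 0.189 mol/L: the physical root is X = 0.201.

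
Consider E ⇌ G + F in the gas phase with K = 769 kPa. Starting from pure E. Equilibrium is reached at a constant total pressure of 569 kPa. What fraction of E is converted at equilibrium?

Basis: 1 mol E initially; let X = conversion of E. Extent ξ = X.
Species balance: n_E = 1 − X; n_G = X; n_F = X.
Summing: n_T = 1 + X.
y_i = n_i/n_T, p_i = y_i·P. K = p_G p_F / (p_E).
Setting this equal to 769 kPa and taking the physical root (0 < X < 1) gives X = 0.758.

X = 0.758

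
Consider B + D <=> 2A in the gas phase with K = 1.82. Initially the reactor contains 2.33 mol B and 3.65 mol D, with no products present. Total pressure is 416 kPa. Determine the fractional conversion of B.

X = 0.496

Take 2.33 mol B as basis and let X be its fractional conversion, so ξ = 2.33X.
Mole table: n_B = 2.33 − 2.33X; n_D = 3.65 − 2.33X; n_A = 4.66X.
Total moles n_T = 5.98 (Δν = 0, constant).
y_i = n_i/n_T, p_i = y_i·P. K = p_A^2 / (p_B p_D).
Substituting and setting equal to 1.82 gives a polynomial in X; the root in (0,1) is X = 0.496.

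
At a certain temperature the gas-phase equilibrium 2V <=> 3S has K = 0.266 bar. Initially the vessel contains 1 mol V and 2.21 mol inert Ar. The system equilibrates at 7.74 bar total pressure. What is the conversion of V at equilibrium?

Basis: 1 mol V initially; let X = conversion of V. Extent ξ = 0.5X.
At extent ξ: n_V = 1 − X; n_S = 1.5X; n_I = 2.21 (inert).
Total moles n_T = 3.21 + 0.5X.
With p_i = (n_i/n_T)P, K = p_S^3 / (p_V^2).
Setting this equal to 0.266 bar and taking the physical root (0 < X < 1) gives X = 0.264.

X = 0.264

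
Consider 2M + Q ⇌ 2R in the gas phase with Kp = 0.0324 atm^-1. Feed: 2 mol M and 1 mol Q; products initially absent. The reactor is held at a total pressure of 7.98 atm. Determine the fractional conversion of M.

Take 2 mol M as basis and let X be its fractional conversion, so ξ = X.
Mole table: n_M = 2 − 2X; n_Q = 1 − X; n_R = 2X.
Summing: n_T = 3 − X.
Mole fractions y_i = n_i/n_T; Kp = p_R^2 / (p_M^2 p_Q) with p_i = y_i·P.
Setting this equal to 0.0324 atm^-1 and taking the physical root (0 < X < 1) gives X = 0.213.

X = 0.213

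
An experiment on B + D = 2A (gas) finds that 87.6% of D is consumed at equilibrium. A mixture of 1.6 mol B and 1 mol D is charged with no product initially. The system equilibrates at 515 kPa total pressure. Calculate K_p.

K_p = 34.2

Basis: 1 mol D initially; let X = conversion of D. Extent ξ = X.
Mole table: n_B = 1.6 − X; n_D = 1 − X; n_A = 2X.
n_T stays at 2.6 (no change in mole number).
At X = 0.876: n_B = 0.724, n_D = 0.124, n_A = 1.75, n_T = 2.6.
p_i = (n_i/n_T)·P. K_p = p_A^2 / (p_B p_D) = 34.2.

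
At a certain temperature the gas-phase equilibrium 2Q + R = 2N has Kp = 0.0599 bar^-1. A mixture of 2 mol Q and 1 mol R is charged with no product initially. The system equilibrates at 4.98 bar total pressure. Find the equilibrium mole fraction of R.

y_R = 0.280

Basis: 2 mol Q initially; let X = conversion of Q. Extent ξ = X.
Moles: n_Q = 2 − 2X; n_R = 1 − X; n_N = 2X.
Summing: n_T = 3 − X.
y_i = n_i/n_T, p_i = y_i·P. Kp = p_N^2 / (p_Q^2 p_R).
Setting this equal to 0.0599 bar^-1 and taking the physical root (0 < X < 1) gives X = 0.224.
Then n_R = 0.776, n_T = 2.78, so y_R = 0.280.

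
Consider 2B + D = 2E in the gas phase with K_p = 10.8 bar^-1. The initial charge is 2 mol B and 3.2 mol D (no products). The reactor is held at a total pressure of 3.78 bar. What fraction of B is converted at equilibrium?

X = 0.825

Let X = conversion of B (basis 2 mol B); extent of reaction ξ = X.
Mole table: n_B = 2 − 2X; n_D = 3.2 − X; n_E = 2X.
Summing: n_T = 5.2 − X.
y_i = n_i/n_T, p_i = y_i·P. K_p = p_E^2 / (p_B^2 p_D).
This yields a degree-3 equation in X; solving on (0,1), X = 0.825.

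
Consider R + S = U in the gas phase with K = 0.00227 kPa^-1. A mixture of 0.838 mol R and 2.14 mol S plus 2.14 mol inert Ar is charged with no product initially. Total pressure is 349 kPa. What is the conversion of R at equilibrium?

Take 0.838 mol R as basis and let X be its fractional conversion, so ξ = 0.838X.
Moles: n_R = 0.838 − 0.838X; n_S = 2.14 − 0.838X; n_U = 0.838X; n_I = 2.14 (inert).
Summing: n_T = 5.12 − 0.838X.
y_i = n_i/n_T, p_i = y_i·P. K = p_U / (p_R p_S).
Setting this equal to 0.00227 kPa^-1 and taking the physical root (0 < X < 1) gives X = 0.238.

X = 0.238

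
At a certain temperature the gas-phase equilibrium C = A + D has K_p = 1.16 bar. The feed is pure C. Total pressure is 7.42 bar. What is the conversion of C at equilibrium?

X = 0.368

Let X = conversion of C (basis 1 mol C); extent of reaction ξ = X.
Species balance: n_C = 1 − X; n_A = X; n_D = X.
Summing: n_T = 1 + X.
With p_i = (n_i/n_T)P, K_p = p_A p_D / (p_C).
Setting this equal to 1.16 bar and taking the physical root (0 < X < 1) gives X = 0.368.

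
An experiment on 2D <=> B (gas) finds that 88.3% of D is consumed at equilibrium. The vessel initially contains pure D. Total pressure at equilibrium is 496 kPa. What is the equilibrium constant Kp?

Kp = 0.0363 kPa^-1

Take 1 mol D as basis and let X be its fractional conversion, so ξ = 0.5X.
Species balance: n_D = 1 − X; n_B = 0.5X.
Summing: n_T = 1 − 0.5X.
At X = 0.883: n_D = 0.117, n_B = 0.442, n_T = 0.558.
p_i = (n_i/n_T)·P. Kp = p_B / (p_D^2) = 0.0363 kPa^-1.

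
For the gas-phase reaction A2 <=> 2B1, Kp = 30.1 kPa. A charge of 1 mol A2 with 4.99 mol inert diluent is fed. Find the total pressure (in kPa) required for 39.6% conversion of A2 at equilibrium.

P = 185 kPa

Take 1 mol A2 as basis and let X be its fractional conversion, so ξ = X.
Moles: n_A2 = 1 − X; n_B1 = 2X; n_I = 4.99 (inert).
Summing: n_T = 5.99 + X.
Kp = p_B1^2 / (p_A2) with p_i = (n_i/n_T)·P.
At X = 0.396: the mole-fraction product g(X) = Π y_i^ν_i = 0.1626. Since Kp = g(X)·P^{1}, P = (Kp/g)^(1/1) = (30.1/0.1626)^(1/1) = 185 kPa.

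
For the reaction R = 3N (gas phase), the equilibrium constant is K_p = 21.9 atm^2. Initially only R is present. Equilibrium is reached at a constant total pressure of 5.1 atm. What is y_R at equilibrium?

Take 1 mol R as basis and let X be its fractional conversion, so ξ = X.
Mole table: n_R = 1 − X; n_N = 3X.
n_T = Σnᵢ = 1 + 2X.
Mole fractions y_i = n_i/n_T; K_p = p_N^3 / (p_R) with p_i = y_i·P.
This yields a degree-3 equation in X; solving on (0,1), X = 0.392.
Then n_R = 0.608, n_T = 1.78, so y_R = 0.341.

y_R = 0.341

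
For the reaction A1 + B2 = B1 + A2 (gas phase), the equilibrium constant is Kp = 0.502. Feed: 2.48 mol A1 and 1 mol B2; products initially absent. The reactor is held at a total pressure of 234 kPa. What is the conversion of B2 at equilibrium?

X = 0.607

Basis: 1 mol B2 initially; let X = conversion of B2. Extent ξ = X.
Species balance: n_A1 = 2.48 − X; n_B2 = 1 − X; n_B1 = X; n_A2 = X.
Since Δν = 0, n_T = 3.48 throughout.
y_i = n_i/n_T, p_i = y_i·P. Kp = p_B1 p_A2 / (p_A1 p_B2).
Equating to 0.502 and solving on 0 < X < 1: X = 0.607.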